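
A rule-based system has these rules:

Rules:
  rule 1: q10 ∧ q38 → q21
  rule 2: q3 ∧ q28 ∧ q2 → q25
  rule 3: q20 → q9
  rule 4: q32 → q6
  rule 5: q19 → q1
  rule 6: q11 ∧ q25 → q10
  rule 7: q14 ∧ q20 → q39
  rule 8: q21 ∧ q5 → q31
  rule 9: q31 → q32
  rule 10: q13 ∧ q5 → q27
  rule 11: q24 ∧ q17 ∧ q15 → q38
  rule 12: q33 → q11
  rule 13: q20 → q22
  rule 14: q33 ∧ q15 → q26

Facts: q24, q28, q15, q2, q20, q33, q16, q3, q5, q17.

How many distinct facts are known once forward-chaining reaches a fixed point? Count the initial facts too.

21

Round 1 — rule 2, rule 3, rule 11, rule 12, rule 13, rule 14, derive q25, q9, q38, q11, q22, q26.
Round 2 — rule 6, derive q10.
Round 3 — rule 1, derive q21.
Round 4 — rule 8, derive q31.
Round 5 — rule 9, derive q32.
Round 6 — rule 4, derive q6.
Closure: {q10, q11, q15, q16, q17, q2, q20, q21, q22, q24, q25, q26, q28, q3, q31, q32, q33, q38, q5, q6, q9} — 21 facts.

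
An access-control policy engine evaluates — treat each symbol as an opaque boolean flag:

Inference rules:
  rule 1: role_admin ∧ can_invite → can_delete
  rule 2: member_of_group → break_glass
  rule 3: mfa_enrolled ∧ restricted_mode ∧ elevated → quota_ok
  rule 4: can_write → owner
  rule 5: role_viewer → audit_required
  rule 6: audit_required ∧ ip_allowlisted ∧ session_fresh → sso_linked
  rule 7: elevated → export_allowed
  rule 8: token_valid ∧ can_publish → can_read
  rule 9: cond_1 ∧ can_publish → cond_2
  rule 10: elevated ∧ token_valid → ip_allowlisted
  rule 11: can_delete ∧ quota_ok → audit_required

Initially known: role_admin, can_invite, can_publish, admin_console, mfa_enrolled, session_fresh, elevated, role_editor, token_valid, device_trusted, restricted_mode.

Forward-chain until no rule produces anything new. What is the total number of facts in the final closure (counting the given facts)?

Round 1: rule 1 [role_admin ∧ can_invite → can_delete]; rule 3 [mfa_enrolled ∧ restricted_mode ∧ elevated → quota_ok]; rule 7 [elevated → export_allowed]; rule 8 [token_valid ∧ can_publish → can_read]; rule 10 [elevated ∧ token_valid → ip_allowlisted]. Adds can_delete, quota_ok, export_allowed, can_read, ip_allowlisted.
Round 2: rule 11 [can_delete ∧ quota_ok → audit_required]. Adds audit_required.
Round 3: rule 6 [audit_required ∧ ip_allowlisted ∧ session_fresh → sso_linked]. Adds sso_linked.
Closure: {admin_console, audit_required, can_delete, can_invite, can_publish, can_read, device_trusted, elevated, export_allowed, ip_allowlisted, mfa_enrolled, quota_ok, restricted_mode, role_admin, role_editor, session_fresh, sso_linked, token_valid} — 18 facts.

18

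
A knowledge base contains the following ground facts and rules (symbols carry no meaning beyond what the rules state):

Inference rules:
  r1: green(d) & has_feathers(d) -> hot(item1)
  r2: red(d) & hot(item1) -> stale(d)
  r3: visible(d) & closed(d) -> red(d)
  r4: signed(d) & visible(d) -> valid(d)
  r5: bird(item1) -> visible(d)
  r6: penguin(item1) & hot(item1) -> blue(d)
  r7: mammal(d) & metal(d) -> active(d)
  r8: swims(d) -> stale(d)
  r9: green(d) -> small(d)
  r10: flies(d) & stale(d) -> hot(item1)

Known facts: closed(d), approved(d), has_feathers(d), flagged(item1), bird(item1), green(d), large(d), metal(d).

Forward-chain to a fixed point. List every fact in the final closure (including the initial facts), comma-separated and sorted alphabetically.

Round 1: r1 [green(d) & has_feathers(d) -> hot(item1)]; r5 [bird(item1) -> visible(d)]; r9 [green(d) -> small(d)]. Adds hot(item1), visible(d), small(d).
Round 2: r3 [visible(d) & closed(d) -> red(d)]. Adds red(d).
Round 3: r2 [red(d) & hot(item1) -> stale(d)]. Adds stale(d).

approved(d), bird(item1), closed(d), flagged(item1), green(d), has_feathers(d), hot(item1), large(d), metal(d), red(d), small(d), stale(d), visible(d)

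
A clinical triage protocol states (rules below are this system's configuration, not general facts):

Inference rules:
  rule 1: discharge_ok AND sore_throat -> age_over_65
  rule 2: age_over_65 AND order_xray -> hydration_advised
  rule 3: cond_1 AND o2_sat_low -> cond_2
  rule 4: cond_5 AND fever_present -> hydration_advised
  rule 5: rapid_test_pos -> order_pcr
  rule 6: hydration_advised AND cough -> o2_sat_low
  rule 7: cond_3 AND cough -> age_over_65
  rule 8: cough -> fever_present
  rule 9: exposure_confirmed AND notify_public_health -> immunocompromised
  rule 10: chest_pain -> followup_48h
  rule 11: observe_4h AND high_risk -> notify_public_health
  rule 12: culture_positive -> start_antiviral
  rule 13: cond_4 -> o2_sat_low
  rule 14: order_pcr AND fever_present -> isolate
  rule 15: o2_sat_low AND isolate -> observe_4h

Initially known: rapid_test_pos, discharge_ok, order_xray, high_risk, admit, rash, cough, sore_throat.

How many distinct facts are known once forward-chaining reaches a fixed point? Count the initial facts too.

16

Round 1 fires rule 1, rule 5, rule 8, giving age_over_65, order_pcr, fever_present.
Round 2 fires rule 2, rule 14, giving hydration_advised, isolate.
Round 3 fires rule 6, giving o2_sat_low.
Round 4 fires rule 15, giving observe_4h.
Round 5 fires rule 11, giving notify_public_health.
Closure: {admit, age_over_65, cough, discharge_ok, fever_present, high_risk, hydration_advised, isolate, notify_public_health, o2_sat_low, observe_4h, order_pcr, order_xray, rapid_test_pos, rash, sore_throat} — 16 facts.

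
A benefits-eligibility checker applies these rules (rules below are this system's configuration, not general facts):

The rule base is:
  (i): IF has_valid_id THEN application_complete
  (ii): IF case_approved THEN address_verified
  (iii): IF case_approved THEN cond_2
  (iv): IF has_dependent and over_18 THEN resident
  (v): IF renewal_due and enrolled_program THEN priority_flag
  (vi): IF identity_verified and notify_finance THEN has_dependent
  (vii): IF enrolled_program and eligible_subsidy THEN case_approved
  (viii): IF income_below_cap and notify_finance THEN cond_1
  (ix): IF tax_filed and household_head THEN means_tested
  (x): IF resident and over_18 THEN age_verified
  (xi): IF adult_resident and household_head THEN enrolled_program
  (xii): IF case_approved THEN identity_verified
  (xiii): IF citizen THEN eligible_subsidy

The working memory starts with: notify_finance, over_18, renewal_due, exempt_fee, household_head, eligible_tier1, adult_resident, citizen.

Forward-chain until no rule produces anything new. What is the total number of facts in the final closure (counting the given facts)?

Round 1 — (xi), (xiii), derive enrolled_program, eligible_subsidy.
Round 2 — (v), (vii), derive priority_flag, case_approved.
Round 3 — (ii), (iii), (xii), derive address_verified, cond_2, identity_verified.
Round 4 — (vi), derive has_dependent.
Round 5 — (iv), derive resident.
Round 6 — (x), derive age_verified.
Closure: {address_verified, adult_resident, age_verified, case_approved, citizen, cond_2, eligible_subsidy, eligible_tier1, enrolled_program, exempt_fee, has_dependent, household_head, identity_verified, notify_finance, over_18, priority_flag, renewal_due, resident} — 18 facts.

18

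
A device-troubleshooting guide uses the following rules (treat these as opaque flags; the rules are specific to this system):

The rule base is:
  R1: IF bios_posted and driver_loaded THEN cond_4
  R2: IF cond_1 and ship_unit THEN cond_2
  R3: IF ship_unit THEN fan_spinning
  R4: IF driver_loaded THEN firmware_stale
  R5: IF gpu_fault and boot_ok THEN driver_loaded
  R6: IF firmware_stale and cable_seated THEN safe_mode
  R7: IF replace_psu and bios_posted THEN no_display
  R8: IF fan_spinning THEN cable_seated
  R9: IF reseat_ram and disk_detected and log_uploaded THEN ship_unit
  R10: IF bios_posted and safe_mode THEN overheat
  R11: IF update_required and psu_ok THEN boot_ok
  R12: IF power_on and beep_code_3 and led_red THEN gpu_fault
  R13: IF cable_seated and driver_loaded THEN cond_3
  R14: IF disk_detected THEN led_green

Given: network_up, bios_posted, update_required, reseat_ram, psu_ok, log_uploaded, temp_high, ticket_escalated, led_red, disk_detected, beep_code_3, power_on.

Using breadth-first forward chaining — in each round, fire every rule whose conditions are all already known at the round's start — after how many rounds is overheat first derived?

Round 1 fires R9, R11, R12, R14, giving ship_unit, boot_ok, gpu_fault, led_green.
Round 2 fires R3, R5, giving fan_spinning, driver_loaded.
Round 3 fires R1, R4, R8, giving cond_4, firmware_stale, cable_seated.
Round 4 fires R6, R13, giving safe_mode, cond_3.
Round 5 fires R10, giving overheat.
overheat first appears in round 5.

5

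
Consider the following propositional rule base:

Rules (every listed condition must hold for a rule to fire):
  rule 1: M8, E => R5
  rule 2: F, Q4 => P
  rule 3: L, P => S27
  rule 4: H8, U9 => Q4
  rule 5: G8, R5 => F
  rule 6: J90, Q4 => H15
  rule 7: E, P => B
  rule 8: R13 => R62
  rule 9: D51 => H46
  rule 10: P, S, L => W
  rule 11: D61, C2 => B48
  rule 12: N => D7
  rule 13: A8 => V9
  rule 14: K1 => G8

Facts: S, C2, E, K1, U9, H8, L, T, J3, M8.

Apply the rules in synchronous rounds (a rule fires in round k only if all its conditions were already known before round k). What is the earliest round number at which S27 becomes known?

4

Round 1: rule 1 [M8, E => R5]; rule 4 [H8, U9 => Q4]; rule 14 [K1 => G8]. New: R5, Q4, G8.
Round 2: rule 5 [G8, R5 => F]. New: F.
Round 3: rule 2 [F, Q4 => P]. New: P.
Round 4: rule 3 [L, P => S27]; rule 7 [E, P => B]; rule 10 [P, S, L => W]. New: S27, B, W.
S27 first appears in round 4.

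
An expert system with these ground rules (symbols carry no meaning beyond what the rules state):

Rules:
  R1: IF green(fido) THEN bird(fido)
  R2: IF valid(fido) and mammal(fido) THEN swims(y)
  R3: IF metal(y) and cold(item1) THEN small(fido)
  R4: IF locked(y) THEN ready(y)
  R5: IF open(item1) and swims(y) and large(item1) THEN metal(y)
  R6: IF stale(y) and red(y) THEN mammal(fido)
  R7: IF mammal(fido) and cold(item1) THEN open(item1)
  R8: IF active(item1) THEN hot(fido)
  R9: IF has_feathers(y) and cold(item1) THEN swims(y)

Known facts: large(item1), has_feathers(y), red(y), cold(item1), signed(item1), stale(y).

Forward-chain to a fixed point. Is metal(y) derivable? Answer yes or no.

yes

Round 1: R6 [IF stale(y) and red(y) THEN mammal(fido)]; R9 [IF has_feathers(y) and cold(item1) THEN swims(y)]. New: mammal(fido), swims(y).
Round 2: R7 [IF mammal(fido) and cold(item1) THEN open(item1)]. New: open(item1).
Round 3: R5 [IF open(item1) and swims(y) and large(item1) THEN metal(y)]. New: metal(y).
Round 4: R3 [IF metal(y) and cold(item1) THEN small(fido)]. New: small(fido).
metal(y) appears in round 3, so it is derivable.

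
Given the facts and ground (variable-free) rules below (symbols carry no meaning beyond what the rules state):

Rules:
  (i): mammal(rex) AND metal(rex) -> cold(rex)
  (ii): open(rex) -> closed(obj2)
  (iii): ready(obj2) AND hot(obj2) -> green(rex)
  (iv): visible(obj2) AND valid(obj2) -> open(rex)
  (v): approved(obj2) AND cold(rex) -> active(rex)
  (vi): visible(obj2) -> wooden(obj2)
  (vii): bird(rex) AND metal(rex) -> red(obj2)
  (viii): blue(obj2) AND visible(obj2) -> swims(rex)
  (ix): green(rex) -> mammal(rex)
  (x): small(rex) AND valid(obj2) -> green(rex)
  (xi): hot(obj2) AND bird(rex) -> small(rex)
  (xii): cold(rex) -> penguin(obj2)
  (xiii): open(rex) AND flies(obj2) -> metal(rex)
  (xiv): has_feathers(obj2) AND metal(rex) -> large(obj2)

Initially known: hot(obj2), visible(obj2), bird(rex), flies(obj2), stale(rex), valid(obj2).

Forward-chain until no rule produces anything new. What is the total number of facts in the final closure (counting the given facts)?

Round 1 fires (iv), (vi), (xi), giving open(rex), wooden(obj2), small(rex).
Round 2 fires (ii), (x), (xiii), giving closed(obj2), green(rex), metal(rex).
Round 3 fires (vii), (ix), giving red(obj2), mammal(rex).
Round 4 fires (i), giving cold(rex).
Round 5 fires (xii), giving penguin(obj2).
Closure: {bird(rex), closed(obj2), cold(rex), flies(obj2), green(rex), hot(obj2), mammal(rex), metal(rex), open(rex), penguin(obj2), red(obj2), small(rex), stale(rex), valid(obj2), visible(obj2), wooden(obj2)} — 16 facts.

16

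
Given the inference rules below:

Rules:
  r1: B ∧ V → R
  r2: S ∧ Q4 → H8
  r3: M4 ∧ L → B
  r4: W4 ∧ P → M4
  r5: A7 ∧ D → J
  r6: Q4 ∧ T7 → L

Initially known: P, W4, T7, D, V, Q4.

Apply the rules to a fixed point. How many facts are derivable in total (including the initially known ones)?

[1] r4 [W4 ∧ P → M4]; r6 [Q4 ∧ T7 → L]. ⇒ new: M4, L.
[2] r3 [M4 ∧ L → B]. ⇒ new: B.
[3] r1 [B ∧ V → R]. ⇒ new: R.
Closure: {B, D, L, M4, P, Q4, R, T7, V, W4} — 10 facts.

10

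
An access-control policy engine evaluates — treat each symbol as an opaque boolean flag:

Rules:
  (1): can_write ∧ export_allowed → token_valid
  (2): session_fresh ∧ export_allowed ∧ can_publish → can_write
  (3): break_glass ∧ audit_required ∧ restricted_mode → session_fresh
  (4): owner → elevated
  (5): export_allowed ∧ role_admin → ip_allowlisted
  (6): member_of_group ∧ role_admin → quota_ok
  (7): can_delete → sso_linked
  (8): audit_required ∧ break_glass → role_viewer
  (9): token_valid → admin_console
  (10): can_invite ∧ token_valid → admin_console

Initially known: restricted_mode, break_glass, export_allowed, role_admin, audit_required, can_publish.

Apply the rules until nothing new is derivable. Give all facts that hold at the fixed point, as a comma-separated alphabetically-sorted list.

admin_console, audit_required, break_glass, can_publish, can_write, export_allowed, ip_allowlisted, restricted_mode, role_admin, role_viewer, session_fresh, token_valid

Round 1: (3) [break_glass ∧ audit_required ∧ restricted_mode → session_fresh]; (5) [export_allowed ∧ role_admin → ip_allowlisted]; (8) [audit_required ∧ break_glass → role_viewer]. New: session_fresh, ip_allowlisted, role_viewer.
Round 2: (2) [session_fresh ∧ export_allowed ∧ can_publish → can_write]. New: can_write.
Round 3: (1) [can_write ∧ export_allowed → token_valid]. New: token_valid.
Round 4: (9) [token_valid → admin_console]. New: admin_console.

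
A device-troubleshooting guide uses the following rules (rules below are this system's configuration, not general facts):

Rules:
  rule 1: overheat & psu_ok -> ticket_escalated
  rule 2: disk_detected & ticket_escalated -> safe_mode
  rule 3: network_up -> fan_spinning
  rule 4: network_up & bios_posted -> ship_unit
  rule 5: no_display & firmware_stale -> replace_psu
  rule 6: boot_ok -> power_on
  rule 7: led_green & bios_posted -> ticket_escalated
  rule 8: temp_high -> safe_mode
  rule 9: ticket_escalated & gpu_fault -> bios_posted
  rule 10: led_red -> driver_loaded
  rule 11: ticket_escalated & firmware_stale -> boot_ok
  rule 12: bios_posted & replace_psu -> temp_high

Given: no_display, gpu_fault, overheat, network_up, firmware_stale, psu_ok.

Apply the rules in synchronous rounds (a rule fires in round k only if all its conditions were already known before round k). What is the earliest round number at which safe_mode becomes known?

4

Round 1 fires rule 1, rule 3, rule 5, giving ticket_escalated, fan_spinning, replace_psu.
Round 2 fires rule 9, rule 11, giving bios_posted, boot_ok.
Round 3 fires rule 4, rule 6, rule 12, giving ship_unit, power_on, temp_high.
Round 4 fires rule 8, giving safe_mode.
safe_mode first appears in round 4.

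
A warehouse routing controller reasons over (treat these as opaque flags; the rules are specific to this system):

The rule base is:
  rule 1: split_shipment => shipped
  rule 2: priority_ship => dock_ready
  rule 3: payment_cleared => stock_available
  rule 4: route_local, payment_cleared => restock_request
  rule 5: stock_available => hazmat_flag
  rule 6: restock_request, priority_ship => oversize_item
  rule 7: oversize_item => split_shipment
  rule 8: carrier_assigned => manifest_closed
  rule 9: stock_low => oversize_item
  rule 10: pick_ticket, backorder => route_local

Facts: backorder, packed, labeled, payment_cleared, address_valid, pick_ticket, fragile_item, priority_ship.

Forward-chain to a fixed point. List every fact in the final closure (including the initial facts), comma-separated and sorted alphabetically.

address_valid, backorder, dock_ready, fragile_item, hazmat_flag, labeled, oversize_item, packed, payment_cleared, pick_ticket, priority_ship, restock_request, route_local, shipped, split_shipment, stock_available

Round 1 — rule 2, rule 3, rule 10, derive dock_ready, stock_available, route_local.
Round 2 — rule 4, rule 5, derive restock_request, hazmat_flag.
Round 3 — rule 6, derive oversize_item.
Round 4 — rule 7, derive split_shipment.
Round 5 — rule 1, derive shipped.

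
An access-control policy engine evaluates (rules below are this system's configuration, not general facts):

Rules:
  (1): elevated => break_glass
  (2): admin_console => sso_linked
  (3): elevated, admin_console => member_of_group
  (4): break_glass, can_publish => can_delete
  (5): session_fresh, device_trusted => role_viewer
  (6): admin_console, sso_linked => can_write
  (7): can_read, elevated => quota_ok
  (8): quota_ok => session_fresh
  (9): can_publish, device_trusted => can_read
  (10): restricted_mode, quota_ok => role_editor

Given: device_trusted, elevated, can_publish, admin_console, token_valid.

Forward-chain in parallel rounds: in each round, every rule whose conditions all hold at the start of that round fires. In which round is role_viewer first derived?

4

Round 1: (1) [elevated => break_glass]; (2) [admin_console => sso_linked]; (3) [elevated, admin_console => member_of_group]; (9) [can_publish, device_trusted => can_read]. Adds break_glass, sso_linked, member_of_group, can_read.
Round 2: (4) [break_glass, can_publish => can_delete]; (6) [admin_console, sso_linked => can_write]; (7) [can_read, elevated => quota_ok]. Adds can_delete, can_write, quota_ok.
Round 3: (8) [quota_ok => session_fresh]. Adds session_fresh.
Round 4: (5) [session_fresh, device_trusted => role_viewer]. Adds role_viewer.
role_viewer first appears in round 4.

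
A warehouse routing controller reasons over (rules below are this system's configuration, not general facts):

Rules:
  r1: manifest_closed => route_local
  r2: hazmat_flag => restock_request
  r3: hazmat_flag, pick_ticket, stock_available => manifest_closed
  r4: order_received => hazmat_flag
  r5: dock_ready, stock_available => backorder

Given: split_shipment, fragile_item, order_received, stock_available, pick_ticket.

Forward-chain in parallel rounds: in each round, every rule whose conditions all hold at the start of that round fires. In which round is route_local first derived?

Round 1: r4 [order_received => hazmat_flag]. New: hazmat_flag.
Round 2: r2 [hazmat_flag => restock_request]; r3 [hazmat_flag, pick_ticket, stock_available => manifest_closed]. New: restock_request, manifest_closed.
Round 3: r1 [manifest_closed => route_local]. New: route_local.
route_local first appears in round 3.

3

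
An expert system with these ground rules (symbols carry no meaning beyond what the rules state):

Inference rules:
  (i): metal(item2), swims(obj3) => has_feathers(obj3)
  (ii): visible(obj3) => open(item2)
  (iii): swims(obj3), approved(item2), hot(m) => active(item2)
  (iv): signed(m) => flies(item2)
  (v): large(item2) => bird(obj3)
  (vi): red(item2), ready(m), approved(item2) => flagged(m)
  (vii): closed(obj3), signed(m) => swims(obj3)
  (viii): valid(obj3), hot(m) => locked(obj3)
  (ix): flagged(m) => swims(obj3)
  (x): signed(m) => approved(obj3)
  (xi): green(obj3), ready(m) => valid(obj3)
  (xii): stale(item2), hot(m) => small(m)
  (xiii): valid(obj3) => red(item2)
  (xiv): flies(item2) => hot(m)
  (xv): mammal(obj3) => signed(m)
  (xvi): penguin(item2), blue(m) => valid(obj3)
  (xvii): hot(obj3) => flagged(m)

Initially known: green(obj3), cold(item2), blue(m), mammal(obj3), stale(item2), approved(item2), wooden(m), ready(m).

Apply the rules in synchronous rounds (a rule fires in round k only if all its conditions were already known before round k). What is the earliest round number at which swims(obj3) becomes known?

4

Round 1 fires (xi), (xv), giving valid(obj3), signed(m).
Round 2 fires (iv), (x), (xiii), giving flies(item2), approved(obj3), red(item2).
Round 3 fires (vi), (xiv), giving flagged(m), hot(m).
Round 4 fires (viii), (ix), (xii), giving locked(obj3), swims(obj3), small(m).
swims(obj3) first appears in round 4.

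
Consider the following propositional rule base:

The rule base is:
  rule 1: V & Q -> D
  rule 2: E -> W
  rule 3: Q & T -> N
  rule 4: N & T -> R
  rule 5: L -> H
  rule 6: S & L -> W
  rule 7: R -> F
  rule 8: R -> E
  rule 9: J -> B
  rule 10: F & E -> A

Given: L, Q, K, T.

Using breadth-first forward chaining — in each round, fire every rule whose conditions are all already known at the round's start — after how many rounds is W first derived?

4

[1] rule 3 [Q & T -> N]; rule 5 [L -> H]. ⇒ new: N, H.
[2] rule 4 [N & T -> R]. ⇒ new: R.
[3] rule 7 [R -> F]; rule 8 [R -> E]. ⇒ new: F, E.
[4] rule 2 [E -> W]; rule 10 [F & E -> A]. ⇒ new: W, A.
W first appears in round 4.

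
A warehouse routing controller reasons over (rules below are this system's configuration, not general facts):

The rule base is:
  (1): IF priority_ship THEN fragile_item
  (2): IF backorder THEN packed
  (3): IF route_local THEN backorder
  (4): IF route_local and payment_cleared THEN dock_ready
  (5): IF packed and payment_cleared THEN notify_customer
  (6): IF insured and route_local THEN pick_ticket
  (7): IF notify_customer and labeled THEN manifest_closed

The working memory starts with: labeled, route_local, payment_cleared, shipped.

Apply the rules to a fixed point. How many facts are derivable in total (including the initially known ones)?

9

Round 1: (3) [IF route_local THEN backorder]; (4) [IF route_local and payment_cleared THEN dock_ready]. Adds backorder, dock_ready.
Round 2: (2) [IF backorder THEN packed]. Adds packed.
Round 3: (5) [IF packed and payment_cleared THEN notify_customer]. Adds notify_customer.
Round 4: (7) [IF notify_customer and labeled THEN manifest_closed]. Adds manifest_closed.
Closure: {backorder, dock_ready, labeled, manifest_closed, notify_customer, packed, payment_cleared, route_local, shipped} — 9 facts.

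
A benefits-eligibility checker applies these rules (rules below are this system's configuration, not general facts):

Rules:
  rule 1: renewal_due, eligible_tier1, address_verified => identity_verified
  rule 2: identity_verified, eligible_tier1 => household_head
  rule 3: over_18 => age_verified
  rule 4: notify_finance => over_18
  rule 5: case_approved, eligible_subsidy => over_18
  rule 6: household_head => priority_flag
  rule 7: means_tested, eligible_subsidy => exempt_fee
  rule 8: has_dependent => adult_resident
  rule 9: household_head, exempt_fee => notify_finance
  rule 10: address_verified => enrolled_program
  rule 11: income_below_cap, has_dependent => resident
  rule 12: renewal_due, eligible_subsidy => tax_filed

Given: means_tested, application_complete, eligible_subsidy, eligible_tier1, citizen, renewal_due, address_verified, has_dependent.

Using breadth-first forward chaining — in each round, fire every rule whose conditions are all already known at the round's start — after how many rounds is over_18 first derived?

4

Round 1: rule 1 [renewal_due, eligible_tier1, address_verified => identity_verified]; rule 7 [means_tested, eligible_subsidy => exempt_fee]; rule 8 [has_dependent => adult_resident]; rule 10 [address_verified => enrolled_program]; rule 12 [renewal_due, eligible_subsidy => tax_filed]. New: identity_verified, exempt_fee, adult_resident, enrolled_program, tax_filed.
Round 2: rule 2 [identity_verified, eligible_tier1 => household_head]. New: household_head.
Round 3: rule 6 [household_head => priority_flag]; rule 9 [household_head, exempt_fee => notify_finance]. New: priority_flag, notify_finance.
Round 4: rule 4 [notify_finance => over_18]. New: over_18.
over_18 first appears in round 4.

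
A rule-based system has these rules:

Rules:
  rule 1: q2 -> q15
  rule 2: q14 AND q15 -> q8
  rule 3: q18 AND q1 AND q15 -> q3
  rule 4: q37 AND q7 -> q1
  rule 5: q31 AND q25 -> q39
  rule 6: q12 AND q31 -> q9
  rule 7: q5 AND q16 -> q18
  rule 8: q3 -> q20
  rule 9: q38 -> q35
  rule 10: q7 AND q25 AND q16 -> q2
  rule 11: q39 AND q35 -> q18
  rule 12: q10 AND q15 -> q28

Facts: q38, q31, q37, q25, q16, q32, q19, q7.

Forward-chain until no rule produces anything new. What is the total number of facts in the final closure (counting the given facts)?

16

Round 1: rule 4 [q37 AND q7 -> q1]; rule 5 [q31 AND q25 -> q39]; rule 9 [q38 -> q35]; rule 10 [q7 AND q25 AND q16 -> q2]. New: q1, q39, q35, q2.
Round 2: rule 1 [q2 -> q15]; rule 11 [q39 AND q35 -> q18]. New: q15, q18.
Round 3: rule 3 [q18 AND q1 AND q15 -> q3]. New: q3.
Round 4: rule 8 [q3 -> q20]. New: q20.
Closure: {q1, q15, q16, q18, q19, q2, q20, q25, q3, q31, q32, q35, q37, q38, q39, q7} — 16 facts.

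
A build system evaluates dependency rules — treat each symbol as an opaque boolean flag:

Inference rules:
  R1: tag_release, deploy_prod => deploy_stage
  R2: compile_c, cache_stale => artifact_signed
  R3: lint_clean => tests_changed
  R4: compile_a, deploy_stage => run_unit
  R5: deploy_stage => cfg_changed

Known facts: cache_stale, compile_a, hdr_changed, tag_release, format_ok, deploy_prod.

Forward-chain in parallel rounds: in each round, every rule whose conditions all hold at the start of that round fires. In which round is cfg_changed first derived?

Round 1 fires R1, giving deploy_stage.
Round 2 fires R4, R5, giving run_unit, cfg_changed.
cfg_changed first appears in round 2.

2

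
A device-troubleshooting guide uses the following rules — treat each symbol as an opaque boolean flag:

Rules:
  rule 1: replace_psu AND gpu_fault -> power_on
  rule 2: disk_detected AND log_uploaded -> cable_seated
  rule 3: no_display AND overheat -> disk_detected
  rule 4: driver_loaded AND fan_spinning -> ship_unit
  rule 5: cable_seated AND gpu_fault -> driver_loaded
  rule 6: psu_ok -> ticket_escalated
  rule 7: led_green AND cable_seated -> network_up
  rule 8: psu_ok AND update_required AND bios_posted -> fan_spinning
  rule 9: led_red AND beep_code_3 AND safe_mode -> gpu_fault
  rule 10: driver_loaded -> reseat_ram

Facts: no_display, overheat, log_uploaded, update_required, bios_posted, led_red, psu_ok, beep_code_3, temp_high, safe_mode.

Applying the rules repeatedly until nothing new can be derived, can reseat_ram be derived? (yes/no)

yes

Round 1 — rule 3, rule 6, rule 8, rule 9, derive disk_detected, ticket_escalated, fan_spinning, gpu_fault.
Round 2 — rule 2, derive cable_seated.
Round 3 — rule 5, derive driver_loaded.
Round 4 — rule 4, rule 10, derive ship_unit, reseat_ram.
reseat_ram appears in round 4, so it is derivable.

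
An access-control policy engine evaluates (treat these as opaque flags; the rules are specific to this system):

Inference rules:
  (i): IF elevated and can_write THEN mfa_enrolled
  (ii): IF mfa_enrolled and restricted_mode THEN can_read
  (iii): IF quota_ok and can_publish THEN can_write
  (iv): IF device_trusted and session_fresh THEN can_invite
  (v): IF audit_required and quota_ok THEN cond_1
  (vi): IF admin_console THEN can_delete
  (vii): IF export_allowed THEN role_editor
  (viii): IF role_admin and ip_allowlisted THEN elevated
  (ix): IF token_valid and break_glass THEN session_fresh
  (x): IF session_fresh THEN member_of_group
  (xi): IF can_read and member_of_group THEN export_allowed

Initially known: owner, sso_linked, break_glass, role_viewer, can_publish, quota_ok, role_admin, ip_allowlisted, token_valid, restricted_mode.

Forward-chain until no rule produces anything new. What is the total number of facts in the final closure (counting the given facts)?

[1] (iii) [IF quota_ok and can_publish THEN can_write]; (viii) [IF role_admin and ip_allowlisted THEN elevated]; (ix) [IF token_valid and break_glass THEN session_fresh]. ⇒ new: can_write, elevated, session_fresh.
[2] (i) [IF elevated and can_write THEN mfa_enrolled]; (x) [IF session_fresh THEN member_of_group]. ⇒ new: mfa_enrolled, member_of_group.
[3] (ii) [IF mfa_enrolled and restricted_mode THEN can_read]. ⇒ new: can_read.
[4] (xi) [IF can_read and member_of_group THEN export_allowed]. ⇒ new: export_allowed.
[5] (vii) [IF export_allowed THEN role_editor]. ⇒ new: role_editor.
Closure: {break_glass, can_publish, can_read, can_write, elevated, export_allowed, ip_allowlisted, member_of_group, mfa_enrolled, owner, quota_ok, restricted_mode, role_admin, role_editor, role_viewer, session_fresh, sso_linked, token_valid} — 18 facts.

18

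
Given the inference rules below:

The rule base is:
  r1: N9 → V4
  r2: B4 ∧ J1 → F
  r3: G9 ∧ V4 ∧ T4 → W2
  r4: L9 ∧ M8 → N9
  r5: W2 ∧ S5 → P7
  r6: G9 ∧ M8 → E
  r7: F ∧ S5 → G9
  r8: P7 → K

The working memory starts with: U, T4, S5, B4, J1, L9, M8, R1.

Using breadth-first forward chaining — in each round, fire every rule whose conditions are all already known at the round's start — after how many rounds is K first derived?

5

Round 1 — r2, r4, derive F, N9.
Round 2 — r1, r7, derive V4, G9.
Round 3 — r3, r6, derive W2, E.
Round 4 — r5, derive P7.
Round 5 — r8, derive K.
K first appears in round 5.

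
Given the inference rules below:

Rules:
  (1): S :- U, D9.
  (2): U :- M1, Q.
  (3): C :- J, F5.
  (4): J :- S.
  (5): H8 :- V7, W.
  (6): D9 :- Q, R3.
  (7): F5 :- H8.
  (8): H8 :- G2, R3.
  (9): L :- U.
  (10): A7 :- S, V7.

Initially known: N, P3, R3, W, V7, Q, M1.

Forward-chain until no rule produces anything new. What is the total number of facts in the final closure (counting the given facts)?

16

Round 1 fires (2), (5), (6), giving U, H8, D9.
Round 2 fires (1), (7), (9), giving S, F5, L.
Round 3 fires (4), (10), giving J, A7.
Round 4 fires (3), giving C.
Closure: {A7, C, D9, F5, H8, J, L, M1, N, P3, Q, R3, S, U, V7, W} — 16 facts.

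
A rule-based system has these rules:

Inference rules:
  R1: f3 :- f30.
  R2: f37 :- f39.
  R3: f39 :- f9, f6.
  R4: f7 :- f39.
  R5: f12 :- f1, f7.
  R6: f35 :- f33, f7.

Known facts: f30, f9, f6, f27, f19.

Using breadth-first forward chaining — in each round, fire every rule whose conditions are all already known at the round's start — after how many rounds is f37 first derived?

2

[1] R1 [f3 :- f30.]; R3 [f39 :- f9, f6.]. ⇒ new: f3, f39.
[2] R2 [f37 :- f39.]; R4 [f7 :- f39.]. ⇒ new: f37, f7.
f37 first appears in round 2.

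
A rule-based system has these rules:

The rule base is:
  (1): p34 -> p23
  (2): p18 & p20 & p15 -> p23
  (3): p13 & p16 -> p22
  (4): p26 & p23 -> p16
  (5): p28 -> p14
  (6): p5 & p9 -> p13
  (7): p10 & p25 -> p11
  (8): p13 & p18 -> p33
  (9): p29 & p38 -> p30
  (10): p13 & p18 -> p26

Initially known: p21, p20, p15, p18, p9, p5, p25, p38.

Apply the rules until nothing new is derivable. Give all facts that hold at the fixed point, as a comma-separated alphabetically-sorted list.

p13, p15, p16, p18, p20, p21, p22, p23, p25, p26, p33, p38, p5, p9

Round 1 — (2), (6), derive p23, p13.
Round 2 — (8), (10), derive p33, p26.
Round 3 — (4), derive p16.
Round 4 — (3), derive p22.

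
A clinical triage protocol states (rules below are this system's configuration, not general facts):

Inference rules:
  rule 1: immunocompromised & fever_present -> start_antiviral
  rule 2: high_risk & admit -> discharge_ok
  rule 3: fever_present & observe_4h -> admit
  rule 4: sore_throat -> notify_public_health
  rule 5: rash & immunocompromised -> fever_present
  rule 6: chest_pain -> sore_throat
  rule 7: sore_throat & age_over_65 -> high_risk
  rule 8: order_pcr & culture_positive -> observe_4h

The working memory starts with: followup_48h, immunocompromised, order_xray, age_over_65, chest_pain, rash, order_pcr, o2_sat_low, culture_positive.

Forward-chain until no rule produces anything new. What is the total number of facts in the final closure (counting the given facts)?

Round 1: rule 5 [rash & immunocompromised -> fever_present]; rule 6 [chest_pain -> sore_throat]; rule 8 [order_pcr & culture_positive -> observe_4h]. New: fever_present, sore_throat, observe_4h.
Round 2: rule 1 [immunocompromised & fever_present -> start_antiviral]; rule 3 [fever_present & observe_4h -> admit]; rule 4 [sore_throat -> notify_public_health]; rule 7 [sore_throat & age_over_65 -> high_risk]. New: start_antiviral, admit, notify_public_health, high_risk.
Round 3: rule 2 [high_risk & admit -> discharge_ok]. New: discharge_ok.
Closure: {admit, age_over_65, chest_pain, culture_positive, discharge_ok, fever_present, followup_48h, high_risk, immunocompromised, notify_public_health, o2_sat_low, observe_4h, order_pcr, order_xray, rash, sore_throat, start_antiviral} — 17 facts.

17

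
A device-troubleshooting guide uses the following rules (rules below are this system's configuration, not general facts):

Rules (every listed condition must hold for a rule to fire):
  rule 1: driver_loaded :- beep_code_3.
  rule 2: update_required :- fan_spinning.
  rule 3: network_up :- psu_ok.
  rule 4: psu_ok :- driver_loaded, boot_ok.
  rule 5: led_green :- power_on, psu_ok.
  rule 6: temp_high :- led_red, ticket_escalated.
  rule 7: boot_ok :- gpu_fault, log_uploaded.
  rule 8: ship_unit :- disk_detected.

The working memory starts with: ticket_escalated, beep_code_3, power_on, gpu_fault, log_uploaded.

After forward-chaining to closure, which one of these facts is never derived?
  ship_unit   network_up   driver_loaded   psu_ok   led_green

ship_unit

Round 1 — rule 1, rule 7, derive driver_loaded, boot_ok.
Round 2 — rule 4, derive psu_ok.
Round 3 — rule 3, rule 5, derive network_up, led_green.
Derived: network_up (round 3), driver_loaded (round 1), led_green (round 3), psu_ok (round 2). ship_unit never appears in any round.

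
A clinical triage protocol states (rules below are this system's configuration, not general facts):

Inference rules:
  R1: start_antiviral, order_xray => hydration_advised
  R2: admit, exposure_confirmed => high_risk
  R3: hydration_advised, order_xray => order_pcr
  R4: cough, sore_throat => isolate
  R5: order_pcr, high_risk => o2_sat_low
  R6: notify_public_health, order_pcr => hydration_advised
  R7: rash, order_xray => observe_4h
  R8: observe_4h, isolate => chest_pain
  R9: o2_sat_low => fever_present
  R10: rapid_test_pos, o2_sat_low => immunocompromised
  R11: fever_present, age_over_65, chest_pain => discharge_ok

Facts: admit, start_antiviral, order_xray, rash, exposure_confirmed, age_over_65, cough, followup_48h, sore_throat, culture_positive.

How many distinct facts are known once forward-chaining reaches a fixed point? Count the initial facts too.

19

[1] R1 [start_antiviral, order_xray => hydration_advised]; R2 [admit, exposure_confirmed => high_risk]; R4 [cough, sore_throat => isolate]; R7 [rash, order_xray => observe_4h]. ⇒ new: hydration_advised, high_risk, isolate, observe_4h.
[2] R3 [hydration_advised, order_xray => order_pcr]; R8 [observe_4h, isolate => chest_pain]. ⇒ new: order_pcr, chest_pain.
[3] R5 [order_pcr, high_risk => o2_sat_low]. ⇒ new: o2_sat_low.
[4] R9 [o2_sat_low => fever_present]. ⇒ new: fever_present.
[5] R11 [fever_present, age_over_65, chest_pain => discharge_ok]. ⇒ new: discharge_ok.
Closure: {admit, age_over_65, chest_pain, cough, culture_positive, discharge_ok, exposure_confirmed, fever_present, followup_48h, high_risk, hydration_advised, isolate, o2_sat_low, observe_4h, order_pcr, order_xray, rash, sore_throat, start_antiviral} — 19 facts.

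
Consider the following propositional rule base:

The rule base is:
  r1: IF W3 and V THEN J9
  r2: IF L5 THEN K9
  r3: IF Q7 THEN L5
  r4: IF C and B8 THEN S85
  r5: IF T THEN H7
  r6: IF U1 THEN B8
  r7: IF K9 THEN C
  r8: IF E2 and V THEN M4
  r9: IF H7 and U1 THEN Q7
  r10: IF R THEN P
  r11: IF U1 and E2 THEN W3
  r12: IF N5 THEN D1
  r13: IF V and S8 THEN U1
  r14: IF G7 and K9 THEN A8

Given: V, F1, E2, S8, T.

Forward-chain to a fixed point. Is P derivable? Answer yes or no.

no

Round 1 — r5, r8, r13, derive H7, M4, U1.
Round 2 — r6, r9, r11, derive B8, Q7, W3.
Round 3 — r1, r3, derive J9, L5.
Round 4 — r2, derive K9.
Round 5 — r7, derive C.
Round 6 — r4, derive S85.
Fixed point reached. P is concluded only by r10; r10 needs R (never derived).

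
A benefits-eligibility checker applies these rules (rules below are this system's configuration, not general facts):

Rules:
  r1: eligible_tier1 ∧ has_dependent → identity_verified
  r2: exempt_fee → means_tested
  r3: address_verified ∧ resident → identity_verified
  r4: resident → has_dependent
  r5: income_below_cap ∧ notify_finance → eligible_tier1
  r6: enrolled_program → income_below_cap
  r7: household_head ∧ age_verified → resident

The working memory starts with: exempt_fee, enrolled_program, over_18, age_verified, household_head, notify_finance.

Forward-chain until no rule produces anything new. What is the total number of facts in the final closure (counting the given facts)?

12

Round 1: r2 [exempt_fee → means_tested]; r6 [enrolled_program → income_below_cap]; r7 [household_head ∧ age_verified → resident]. New: means_tested, income_below_cap, resident.
Round 2: r4 [resident → has_dependent]; r5 [income_below_cap ∧ notify_finance → eligible_tier1]. New: has_dependent, eligible_tier1.
Round 3: r1 [eligible_tier1 ∧ has_dependent → identity_verified]. New: identity_verified.
Closure: {age_verified, eligible_tier1, enrolled_program, exempt_fee, has_dependent, household_head, identity_verified, income_below_cap, means_tested, notify_finance, over_18, resident} — 12 facts.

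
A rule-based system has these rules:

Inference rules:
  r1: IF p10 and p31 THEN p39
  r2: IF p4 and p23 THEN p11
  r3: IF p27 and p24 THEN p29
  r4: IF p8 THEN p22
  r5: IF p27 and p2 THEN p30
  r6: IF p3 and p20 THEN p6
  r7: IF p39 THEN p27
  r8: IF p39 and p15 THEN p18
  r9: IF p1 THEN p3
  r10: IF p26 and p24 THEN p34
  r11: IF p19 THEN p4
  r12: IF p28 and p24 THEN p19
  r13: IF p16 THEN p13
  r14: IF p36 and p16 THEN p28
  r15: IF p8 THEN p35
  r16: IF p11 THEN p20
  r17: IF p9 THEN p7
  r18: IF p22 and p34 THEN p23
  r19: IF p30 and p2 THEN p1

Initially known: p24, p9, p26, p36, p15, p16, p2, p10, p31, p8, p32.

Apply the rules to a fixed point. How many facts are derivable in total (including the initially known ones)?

30

Round 1: r1 [IF p10 and p31 THEN p39]; r4 [IF p8 THEN p22]; r10 [IF p26 and p24 THEN p34]; r13 [IF p16 THEN p13]; r14 [IF p36 and p16 THEN p28]; r15 [IF p8 THEN p35]; r17 [IF p9 THEN p7]. Adds p39, p22, p34, p13, p28, p35, p7.
Round 2: r7 [IF p39 THEN p27]; r8 [IF p39 and p15 THEN p18]; r12 [IF p28 and p24 THEN p19]; r18 [IF p22 and p34 THEN p23]. Adds p27, p18, p19, p23.
Round 3: r3 [IF p27 and p24 THEN p29]; r5 [IF p27 and p2 THEN p30]; r11 [IF p19 THEN p4]. Adds p29, p30, p4.
Round 4: r2 [IF p4 and p23 THEN p11]; r19 [IF p30 and p2 THEN p1]. Adds p11, p1.
Round 5: r9 [IF p1 THEN p3]; r16 [IF p11 THEN p20]. Adds p3, p20.
Round 6: r6 [IF p3 and p20 THEN p6]. Adds p6.
Closure: {p1, p10, p11, p13, p15, p16, p18, p19, p2, p20, p22, p23, p24, p26, p27, p28, p29, p3, p30, p31, p32, p34, p35, p36, p39, p4, p6, p7, p8, p9} — 30 facts.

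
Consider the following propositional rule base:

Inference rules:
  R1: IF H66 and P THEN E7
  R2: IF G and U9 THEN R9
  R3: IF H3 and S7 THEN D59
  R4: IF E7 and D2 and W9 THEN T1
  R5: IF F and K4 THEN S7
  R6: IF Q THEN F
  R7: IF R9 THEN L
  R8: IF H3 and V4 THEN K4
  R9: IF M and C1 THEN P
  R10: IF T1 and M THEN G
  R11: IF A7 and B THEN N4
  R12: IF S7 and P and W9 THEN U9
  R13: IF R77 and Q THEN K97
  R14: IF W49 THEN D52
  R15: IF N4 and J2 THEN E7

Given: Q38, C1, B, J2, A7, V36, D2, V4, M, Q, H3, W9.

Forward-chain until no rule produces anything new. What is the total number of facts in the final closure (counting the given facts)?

Round 1: R6 [IF Q THEN F]; R8 [IF H3 and V4 THEN K4]; R9 [IF M and C1 THEN P]; R11 [IF A7 and B THEN N4]. Adds F, K4, P, N4.
Round 2: R5 [IF F and K4 THEN S7]; R15 [IF N4 and J2 THEN E7]. Adds S7, E7.
Round 3: R3 [IF H3 and S7 THEN D59]; R4 [IF E7 and D2 and W9 THEN T1]; R12 [IF S7 and P and W9 THEN U9]. Adds D59, T1, U9.
Round 4: R10 [IF T1 and M THEN G]. Adds G.
Round 5: R2 [IF G and U9 THEN R9]. Adds R9.
Round 6: R7 [IF R9 THEN L]. Adds L.
Closure: {A7, B, C1, D2, D59, E7, F, G, H3, J2, K4, L, M, N4, P, Q, Q38, R9, S7, T1, U9, V36, V4, W9} — 24 facts.

24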